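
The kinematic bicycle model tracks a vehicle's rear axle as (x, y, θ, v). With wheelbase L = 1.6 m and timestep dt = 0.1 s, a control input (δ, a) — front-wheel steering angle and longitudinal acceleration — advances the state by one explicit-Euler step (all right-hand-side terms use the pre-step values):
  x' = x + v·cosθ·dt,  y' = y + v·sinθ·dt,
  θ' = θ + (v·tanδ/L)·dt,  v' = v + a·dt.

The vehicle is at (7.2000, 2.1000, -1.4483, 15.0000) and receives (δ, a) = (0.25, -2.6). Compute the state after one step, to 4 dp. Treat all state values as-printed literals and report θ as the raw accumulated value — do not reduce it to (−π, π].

x' = 7.2000 + 15.0000·cos(-1.4483)·0.1 = 7.3833
y' = 2.1000 + 15.0000·sin(-1.4483)·0.1 = 0.6112
θ' = -1.4483 + (15.0000/1.6)·tan(0.25)·0.1 = -1.2089
v' = 15.0000 − 2.6000·0.1 = 14.7400

(7.3833, 0.6112, -1.2089, 14.7400)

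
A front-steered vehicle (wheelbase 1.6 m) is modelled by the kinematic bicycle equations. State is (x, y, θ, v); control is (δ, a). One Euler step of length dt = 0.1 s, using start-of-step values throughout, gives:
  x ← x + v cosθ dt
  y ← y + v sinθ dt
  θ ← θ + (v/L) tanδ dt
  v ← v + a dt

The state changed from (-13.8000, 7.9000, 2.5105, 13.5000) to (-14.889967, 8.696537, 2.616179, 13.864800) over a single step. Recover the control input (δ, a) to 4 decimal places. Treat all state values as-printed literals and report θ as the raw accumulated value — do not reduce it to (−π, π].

a = (v'−v)/dt = (0.364800)/0.1 = 3.6480
Δθ = θ'−θ = 0.105679;  (v·dt/L) = 13.5000·0.1/1.6 = 0.843750
tan δ = Δθ·L/(v·dt) = 0.125249  →  δ = 0.1246

δ = 0.1246, a = 3.6480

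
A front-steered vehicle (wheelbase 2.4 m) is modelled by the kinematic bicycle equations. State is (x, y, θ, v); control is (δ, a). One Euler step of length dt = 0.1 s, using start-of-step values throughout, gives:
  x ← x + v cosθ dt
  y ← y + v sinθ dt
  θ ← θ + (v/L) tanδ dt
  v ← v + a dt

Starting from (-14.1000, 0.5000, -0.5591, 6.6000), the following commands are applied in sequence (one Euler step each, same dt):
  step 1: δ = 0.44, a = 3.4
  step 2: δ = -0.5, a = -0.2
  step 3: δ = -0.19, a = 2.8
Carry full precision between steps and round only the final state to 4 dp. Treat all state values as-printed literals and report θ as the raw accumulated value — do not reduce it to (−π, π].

(-12.3336, -0.5228, -0.6431, 7.2000)

after step 1 (δ=0.44, a=3.4): (-13.540496, 0.149921, -0.429635, 6.940000)
after step 2 (δ=-0.5, a=-0.2): (-12.909569, -0.139158, -0.587608, 6.920000)
after step 3 (δ=-0.19, a=2.8): (-12.333638, -0.522783, -0.643060, 7.200000)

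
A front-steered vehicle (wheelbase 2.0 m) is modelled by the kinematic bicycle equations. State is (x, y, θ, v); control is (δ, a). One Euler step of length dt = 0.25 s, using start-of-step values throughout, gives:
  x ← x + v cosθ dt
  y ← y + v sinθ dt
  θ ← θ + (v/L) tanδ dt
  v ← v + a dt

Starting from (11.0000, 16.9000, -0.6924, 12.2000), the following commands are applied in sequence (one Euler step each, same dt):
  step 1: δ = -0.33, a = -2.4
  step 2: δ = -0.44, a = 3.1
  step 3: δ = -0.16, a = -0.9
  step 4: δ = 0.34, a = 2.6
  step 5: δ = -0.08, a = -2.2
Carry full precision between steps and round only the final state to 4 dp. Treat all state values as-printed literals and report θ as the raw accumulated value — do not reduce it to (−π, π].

(11.5863, 3.5600, -1.7381, 12.2500)

after step 1 (δ=-0.33, a=-2.4): (13.347634, 14.952922, -1.214750, 11.600000)
after step 2 (δ=-0.44, a=3.1): (14.358490, 12.234803, -1.897382, 12.375000)
after step 3 (δ=-0.16, a=-0.9): (13.365980, 9.304578, -2.147016, 12.150000)
after step 4 (δ=0.34, a=2.6): (11.710974, 6.757549, -1.609778, 12.800000)
after step 5 (δ=-0.08, a=-2.2): (11.586264, 3.559980, -1.738052, 12.250000)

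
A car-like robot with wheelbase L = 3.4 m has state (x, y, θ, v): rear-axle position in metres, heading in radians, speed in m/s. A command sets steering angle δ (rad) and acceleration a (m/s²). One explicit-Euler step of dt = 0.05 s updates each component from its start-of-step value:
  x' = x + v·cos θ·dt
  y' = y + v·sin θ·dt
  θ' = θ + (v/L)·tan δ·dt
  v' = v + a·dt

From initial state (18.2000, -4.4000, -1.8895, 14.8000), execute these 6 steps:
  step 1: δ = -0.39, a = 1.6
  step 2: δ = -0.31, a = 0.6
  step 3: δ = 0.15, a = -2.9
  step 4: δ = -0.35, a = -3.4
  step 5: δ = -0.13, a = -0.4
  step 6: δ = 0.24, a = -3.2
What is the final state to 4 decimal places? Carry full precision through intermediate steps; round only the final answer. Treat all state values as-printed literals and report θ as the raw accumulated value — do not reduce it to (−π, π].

after step 1 (δ=-0.39, a=1.6): (17.968132, -5.102735, -1.978965, 14.880000)
after step 2 (δ=-0.31, a=0.6): (17.672816, -5.785615, -2.049060, 14.910000)
after step 3 (δ=0.15, a=-2.9): (17.329709, -6.447467, -2.015921, 14.765000)
after step 4 (δ=-0.35, a=-3.4): (17.011840, -7.113779, -2.095181, 14.595000)
after step 5 (δ=-0.13, a=-0.4): (16.646468, -7.745474, -2.123241, 14.575000)
after step 6 (δ=0.24, a=-3.2): (16.264042, -8.365818, -2.070789, 14.415000)

(16.2640, -8.3658, -2.0708, 14.4150)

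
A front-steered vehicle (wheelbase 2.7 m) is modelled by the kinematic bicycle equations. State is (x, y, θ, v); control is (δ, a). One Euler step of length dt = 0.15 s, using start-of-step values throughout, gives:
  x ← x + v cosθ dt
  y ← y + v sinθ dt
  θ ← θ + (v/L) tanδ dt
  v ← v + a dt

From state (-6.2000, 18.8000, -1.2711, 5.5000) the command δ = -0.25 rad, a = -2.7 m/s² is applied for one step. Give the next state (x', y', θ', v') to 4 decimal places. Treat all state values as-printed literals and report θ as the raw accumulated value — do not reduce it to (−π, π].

x' = -6.2000 + 5.5000·cos(-1.2711)·0.15 = -5.9564
y' = 18.8000 + 5.5000·sin(-1.2711)·0.15 = 18.0118
θ' = -1.2711 + (5.5000/2.7)·tan(-0.25)·0.15 = -1.3491
v' = 5.5000 − 2.7000·0.15 = 5.0950

(-5.9564, 18.0118, -1.3491, 5.0950)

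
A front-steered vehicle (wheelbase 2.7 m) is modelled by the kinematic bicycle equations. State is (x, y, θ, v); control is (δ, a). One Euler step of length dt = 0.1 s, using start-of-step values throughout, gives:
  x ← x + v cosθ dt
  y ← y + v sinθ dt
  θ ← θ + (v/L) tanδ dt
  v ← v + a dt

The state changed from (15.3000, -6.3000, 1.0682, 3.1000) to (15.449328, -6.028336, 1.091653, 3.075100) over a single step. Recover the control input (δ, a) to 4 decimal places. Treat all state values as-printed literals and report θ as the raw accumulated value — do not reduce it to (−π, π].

a = (v'−v)/dt = (-0.024900)/0.1 = -0.2490
Δθ = θ'−θ = 0.023453;  (v·dt/L) = 3.1000·0.1/2.7 = 0.114815
tan δ = Δθ·L/(v·dt) = 0.204268  →  δ = 0.2015

δ = 0.2015, a = -0.2490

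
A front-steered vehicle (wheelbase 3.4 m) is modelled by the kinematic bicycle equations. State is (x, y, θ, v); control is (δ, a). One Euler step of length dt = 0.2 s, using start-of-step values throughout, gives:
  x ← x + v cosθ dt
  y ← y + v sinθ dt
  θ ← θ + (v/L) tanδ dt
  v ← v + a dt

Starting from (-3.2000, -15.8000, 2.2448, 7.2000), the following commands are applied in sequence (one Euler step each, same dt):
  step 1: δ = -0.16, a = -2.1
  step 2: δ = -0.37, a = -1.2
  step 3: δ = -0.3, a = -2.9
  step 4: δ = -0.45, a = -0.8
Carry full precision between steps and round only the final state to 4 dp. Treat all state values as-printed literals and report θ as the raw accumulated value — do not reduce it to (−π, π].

(-5.8292, -11.2559, 1.7334, 5.8000)

after step 1 (δ=-0.16, a=-2.1): (-4.098732, -14.674886, 2.176451, 6.780000)
after step 2 (δ=-0.37, a=-1.2): (-4.870703, -13.560078, 2.021762, 6.540000)
after step 3 (δ=-0.3, a=-2.9): (-5.440775, -12.382844, 1.902759, 5.960000)
after step 4 (δ=-0.45, a=-0.8): (-5.829247, -11.255921, 1.733405, 5.800000)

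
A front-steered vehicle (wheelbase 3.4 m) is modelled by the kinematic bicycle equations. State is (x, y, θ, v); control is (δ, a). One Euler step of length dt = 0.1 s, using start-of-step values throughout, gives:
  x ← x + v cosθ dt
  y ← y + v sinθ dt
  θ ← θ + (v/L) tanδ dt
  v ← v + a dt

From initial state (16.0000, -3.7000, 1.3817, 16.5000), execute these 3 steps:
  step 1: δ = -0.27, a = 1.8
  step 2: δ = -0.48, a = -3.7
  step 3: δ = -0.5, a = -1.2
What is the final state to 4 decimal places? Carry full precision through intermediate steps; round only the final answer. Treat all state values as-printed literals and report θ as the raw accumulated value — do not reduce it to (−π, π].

after step 1 (δ=-0.27, a=1.8): (16.310153, -2.079412, 1.247391, 16.680000)
after step 2 (δ=-0.48, a=-3.7): (16.840239, -0.497883, 0.991985, 16.310000)
after step 3 (δ=-0.5, a=-1.2): (17.732443, 0.867449, 0.729921, 16.190000)

(17.7324, 0.8674, 0.7299, 16.1900)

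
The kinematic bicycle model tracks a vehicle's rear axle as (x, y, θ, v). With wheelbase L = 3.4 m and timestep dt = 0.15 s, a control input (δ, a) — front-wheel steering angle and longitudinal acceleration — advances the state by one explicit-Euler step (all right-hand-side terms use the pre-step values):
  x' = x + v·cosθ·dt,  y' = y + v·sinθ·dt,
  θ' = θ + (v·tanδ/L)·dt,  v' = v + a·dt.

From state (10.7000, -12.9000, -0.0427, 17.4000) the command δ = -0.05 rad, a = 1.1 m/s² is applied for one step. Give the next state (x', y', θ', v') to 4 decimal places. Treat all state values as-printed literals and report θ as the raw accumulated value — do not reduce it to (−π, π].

(13.3076, -13.0114, -0.0811, 17.5650)

x' = 10.7000 + 17.4000·cos(-0.0427)·0.15 = 13.3076
y' = -12.9000 + 17.4000·sin(-0.0427)·0.15 = -13.0114
θ' = -0.0427 + (17.4000/3.4)·tan(-0.05)·0.15 = -0.0811
v' = 17.4000 + 1.1000·0.15 = 17.5650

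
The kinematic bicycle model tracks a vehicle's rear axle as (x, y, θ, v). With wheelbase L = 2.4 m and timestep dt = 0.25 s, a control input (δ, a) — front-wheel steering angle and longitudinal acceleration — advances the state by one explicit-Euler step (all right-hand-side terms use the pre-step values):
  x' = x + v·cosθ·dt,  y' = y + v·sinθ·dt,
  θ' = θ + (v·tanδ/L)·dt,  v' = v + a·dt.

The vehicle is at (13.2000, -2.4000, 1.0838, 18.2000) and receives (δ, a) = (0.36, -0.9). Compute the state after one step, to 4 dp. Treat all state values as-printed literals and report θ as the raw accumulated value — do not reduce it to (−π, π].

x' = 13.2000 + 18.2000·cos(1.0838)·0.25 = 15.3293
y' = -2.4000 + 18.2000·sin(1.0838)·0.25 = 1.6210
θ' = 1.0838 + (18.2000/2.4)·tan(0.36)·0.25 = 1.7974
v' = 18.2000 − 0.9000·0.25 = 17.9750

(15.3293, 1.6210, 1.7974, 17.9750)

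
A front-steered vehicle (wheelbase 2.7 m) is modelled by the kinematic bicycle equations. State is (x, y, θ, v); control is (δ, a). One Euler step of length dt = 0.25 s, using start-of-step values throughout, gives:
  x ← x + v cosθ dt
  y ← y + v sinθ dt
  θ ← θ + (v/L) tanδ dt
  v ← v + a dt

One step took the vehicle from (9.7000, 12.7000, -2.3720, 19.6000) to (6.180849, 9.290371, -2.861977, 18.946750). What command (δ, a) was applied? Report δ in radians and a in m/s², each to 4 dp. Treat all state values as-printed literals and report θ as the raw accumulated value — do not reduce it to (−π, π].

a = (v'−v)/dt = (-0.653250)/0.25 = -2.6130
Δθ = θ'−θ = -0.489977;  (v·dt/L) = 19.6000·0.25/2.7 = 1.814815
tan δ = Δθ·L/(v·dt) = -0.269987  →  δ = -0.2637

δ = -0.2637, a = -2.6130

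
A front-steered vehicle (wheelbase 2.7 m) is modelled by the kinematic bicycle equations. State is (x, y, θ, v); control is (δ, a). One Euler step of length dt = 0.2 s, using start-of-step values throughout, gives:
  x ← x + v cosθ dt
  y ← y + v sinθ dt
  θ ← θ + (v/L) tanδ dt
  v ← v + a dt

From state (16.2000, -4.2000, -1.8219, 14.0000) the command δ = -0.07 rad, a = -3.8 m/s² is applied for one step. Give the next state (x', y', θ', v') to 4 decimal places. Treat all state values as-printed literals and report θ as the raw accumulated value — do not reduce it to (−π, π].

x' = 16.2000 + 14.0000·cos(-1.8219)·0.2 = 15.5043
y' = -4.2000 + 14.0000·sin(-1.8219)·0.2 = -6.9122
θ' = -1.8219 + (14.0000/2.7)·tan(-0.07)·0.2 = -1.8946
v' = 14.0000 − 3.8000·0.2 = 13.2400

(15.5043, -6.9122, -1.8946, 13.2400)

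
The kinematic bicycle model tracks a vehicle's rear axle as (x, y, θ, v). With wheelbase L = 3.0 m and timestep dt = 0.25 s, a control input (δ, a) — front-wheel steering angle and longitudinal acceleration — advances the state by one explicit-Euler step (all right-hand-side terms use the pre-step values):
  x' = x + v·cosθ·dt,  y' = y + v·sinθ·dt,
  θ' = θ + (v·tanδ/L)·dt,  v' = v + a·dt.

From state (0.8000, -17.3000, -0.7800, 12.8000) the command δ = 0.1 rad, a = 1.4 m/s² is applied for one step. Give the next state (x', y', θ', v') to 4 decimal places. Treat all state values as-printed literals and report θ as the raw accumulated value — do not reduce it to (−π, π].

(3.0749, -19.5505, -0.6730, 13.1500)

x' = 0.8000 + 12.8000·cos(-0.7800)·0.25 = 3.0749
y' = -17.3000 + 12.8000·sin(-0.7800)·0.25 = -19.5505
θ' = -0.7800 + (12.8000/3.0)·tan(0.1)·0.25 = -0.6730
v' = 12.8000 + 1.4000·0.25 = 13.1500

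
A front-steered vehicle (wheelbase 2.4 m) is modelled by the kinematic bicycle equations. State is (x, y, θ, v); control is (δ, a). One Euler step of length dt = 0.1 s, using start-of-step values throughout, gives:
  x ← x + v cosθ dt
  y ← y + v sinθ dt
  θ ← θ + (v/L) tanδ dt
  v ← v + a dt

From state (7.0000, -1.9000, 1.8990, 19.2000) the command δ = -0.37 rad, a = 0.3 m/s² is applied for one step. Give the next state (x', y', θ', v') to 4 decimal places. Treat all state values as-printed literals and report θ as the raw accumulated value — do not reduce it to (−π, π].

(6.3811, -0.0825, 1.5887, 19.2300)

x' = 7.0000 + 19.2000·cos(1.8990)·0.1 = 6.3811
y' = -1.9000 + 19.2000·sin(1.8990)·0.1 = -0.0825
θ' = 1.8990 + (19.2000/2.4)·tan(-0.37)·0.1 = 1.5887
v' = 19.2000 + 0.3000·0.1 = 19.2300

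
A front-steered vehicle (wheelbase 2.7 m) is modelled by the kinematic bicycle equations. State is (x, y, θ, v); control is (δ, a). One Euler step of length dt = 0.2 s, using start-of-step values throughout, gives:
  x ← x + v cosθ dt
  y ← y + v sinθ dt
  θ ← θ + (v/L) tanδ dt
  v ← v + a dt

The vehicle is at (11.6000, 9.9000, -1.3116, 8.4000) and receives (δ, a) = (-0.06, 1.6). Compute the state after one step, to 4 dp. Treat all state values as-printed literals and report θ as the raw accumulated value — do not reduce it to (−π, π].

x' = 11.6000 + 8.4000·cos(-1.3116)·0.2 = 12.0306
y' = 9.9000 + 8.4000·sin(-1.3116)·0.2 = 8.2761
θ' = -1.3116 + (8.4000/2.7)·tan(-0.06)·0.2 = -1.3490
v' = 8.4000 + 1.6000·0.2 = 8.7200

(12.0306, 8.2761, -1.3490, 8.7200)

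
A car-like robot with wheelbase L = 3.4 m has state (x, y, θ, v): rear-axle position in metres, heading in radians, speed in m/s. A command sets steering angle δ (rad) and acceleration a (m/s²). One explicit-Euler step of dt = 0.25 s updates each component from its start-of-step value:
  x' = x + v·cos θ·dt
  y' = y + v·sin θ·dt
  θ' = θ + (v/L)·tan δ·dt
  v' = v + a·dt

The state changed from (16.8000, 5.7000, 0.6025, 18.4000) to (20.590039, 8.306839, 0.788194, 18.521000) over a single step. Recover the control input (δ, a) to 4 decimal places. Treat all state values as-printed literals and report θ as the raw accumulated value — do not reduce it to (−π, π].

a = (v'−v)/dt = (0.121000)/0.25 = 0.4840
Δθ = θ'−θ = 0.185694;  (v·dt/L) = 18.4000·0.25/3.4 = 1.352941
tan δ = Δθ·L/(v·dt) = 0.137252  →  δ = 0.1364

δ = 0.1364, a = 0.4840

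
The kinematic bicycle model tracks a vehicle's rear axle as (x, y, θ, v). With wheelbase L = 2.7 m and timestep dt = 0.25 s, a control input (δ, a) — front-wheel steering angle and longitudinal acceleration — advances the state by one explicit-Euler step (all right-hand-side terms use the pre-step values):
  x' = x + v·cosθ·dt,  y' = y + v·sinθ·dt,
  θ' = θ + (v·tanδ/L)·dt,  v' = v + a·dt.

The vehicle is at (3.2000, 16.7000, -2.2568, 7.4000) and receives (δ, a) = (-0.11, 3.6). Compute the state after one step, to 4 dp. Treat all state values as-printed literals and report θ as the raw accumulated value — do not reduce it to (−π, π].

(2.0281, 15.2685, -2.3325, 8.3000)

x' = 3.2000 + 7.4000·cos(-2.2568)·0.25 = 2.0281
y' = 16.7000 + 7.4000·sin(-2.2568)·0.25 = 15.2685
θ' = -2.2568 + (7.4000/2.7)·tan(-0.11)·0.25 = -2.3325
v' = 7.4000 + 3.6000·0.25 = 8.3000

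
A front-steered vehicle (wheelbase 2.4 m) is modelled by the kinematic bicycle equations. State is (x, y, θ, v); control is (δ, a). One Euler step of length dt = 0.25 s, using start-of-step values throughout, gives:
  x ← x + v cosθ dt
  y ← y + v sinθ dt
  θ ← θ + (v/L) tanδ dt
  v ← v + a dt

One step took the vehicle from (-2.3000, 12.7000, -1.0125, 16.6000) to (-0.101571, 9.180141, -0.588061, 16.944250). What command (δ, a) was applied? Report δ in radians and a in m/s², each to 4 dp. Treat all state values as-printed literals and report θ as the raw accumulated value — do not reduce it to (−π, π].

a = (v'−v)/dt = (0.344250)/0.25 = 1.3770
Δθ = θ'−θ = 0.424439;  (v·dt/L) = 16.6000·0.25/2.4 = 1.729167
tan δ = Δθ·L/(v·dt) = 0.245459  →  δ = 0.2407

δ = 0.2407, a = 1.3770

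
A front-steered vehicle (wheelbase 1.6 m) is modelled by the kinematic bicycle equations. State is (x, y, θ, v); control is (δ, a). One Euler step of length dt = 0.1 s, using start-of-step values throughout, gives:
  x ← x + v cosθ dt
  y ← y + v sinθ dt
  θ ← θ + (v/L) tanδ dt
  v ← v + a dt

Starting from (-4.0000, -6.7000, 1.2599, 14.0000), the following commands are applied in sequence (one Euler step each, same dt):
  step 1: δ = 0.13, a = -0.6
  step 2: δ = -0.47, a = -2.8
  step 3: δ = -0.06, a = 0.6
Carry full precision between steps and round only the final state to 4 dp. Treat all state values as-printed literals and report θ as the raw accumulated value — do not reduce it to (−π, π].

(-2.4848, -2.9035, 0.8804, 13.7200)

after step 1 (δ=0.13, a=-0.6): (-3.571723, -5.367116, 1.374295, 13.940000)
after step 2 (δ=-0.47, a=-2.8): (-3.299560, -3.999943, 0.931730, 13.660000)
after step 3 (δ=-0.06, a=0.6): (-2.484814, -2.903519, 0.880443, 13.720000)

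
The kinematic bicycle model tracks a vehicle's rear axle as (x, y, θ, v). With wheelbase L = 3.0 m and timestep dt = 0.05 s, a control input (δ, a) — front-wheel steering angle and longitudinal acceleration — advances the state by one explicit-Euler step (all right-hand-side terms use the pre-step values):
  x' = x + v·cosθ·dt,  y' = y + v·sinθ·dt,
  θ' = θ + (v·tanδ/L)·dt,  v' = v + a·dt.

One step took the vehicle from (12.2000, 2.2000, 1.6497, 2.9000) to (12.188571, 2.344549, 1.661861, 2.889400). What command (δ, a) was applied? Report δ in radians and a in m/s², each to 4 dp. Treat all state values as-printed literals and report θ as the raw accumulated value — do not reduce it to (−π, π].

a = (v'−v)/dt = (-0.010600)/0.05 = -0.2120
Δθ = θ'−θ = 0.012161;  (v·dt/L) = 2.9000·0.05/3.0 = 0.048333
tan δ = Δθ·L/(v·dt) = 0.251607  →  δ = 0.2465

δ = 0.2465, a = -0.2120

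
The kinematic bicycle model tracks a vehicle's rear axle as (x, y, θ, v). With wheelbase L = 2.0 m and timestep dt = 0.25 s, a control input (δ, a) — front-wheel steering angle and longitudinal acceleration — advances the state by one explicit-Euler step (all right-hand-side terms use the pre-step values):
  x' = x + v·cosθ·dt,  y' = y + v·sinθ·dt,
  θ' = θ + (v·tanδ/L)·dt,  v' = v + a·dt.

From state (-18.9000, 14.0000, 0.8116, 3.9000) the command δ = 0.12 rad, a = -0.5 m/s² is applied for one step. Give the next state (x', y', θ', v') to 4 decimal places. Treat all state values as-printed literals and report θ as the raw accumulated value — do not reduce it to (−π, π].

(-18.2289, 14.7073, 0.8704, 3.7750)

x' = -18.9000 + 3.9000·cos(0.8116)·0.25 = -18.2289
y' = 14.0000 + 3.9000·sin(0.8116)·0.25 = 14.7073
θ' = 0.8116 + (3.9000/2.0)·tan(0.12)·0.25 = 0.8704
v' = 3.9000 − 0.5000·0.25 = 3.7750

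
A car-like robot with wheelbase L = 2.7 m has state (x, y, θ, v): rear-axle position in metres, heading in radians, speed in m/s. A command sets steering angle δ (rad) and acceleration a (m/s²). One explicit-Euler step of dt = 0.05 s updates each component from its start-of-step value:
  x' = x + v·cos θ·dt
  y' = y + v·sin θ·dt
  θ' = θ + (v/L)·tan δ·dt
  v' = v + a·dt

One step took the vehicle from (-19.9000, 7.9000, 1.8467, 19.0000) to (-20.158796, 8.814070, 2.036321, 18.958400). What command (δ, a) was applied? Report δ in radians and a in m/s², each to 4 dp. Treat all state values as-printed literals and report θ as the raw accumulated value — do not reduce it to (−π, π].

a = (v'−v)/dt = (-0.041600)/0.05 = -0.8320
Δθ = θ'−θ = 0.189621;  (v·dt/L) = 19.0000·0.05/2.7 = 0.351852
tan δ = Δθ·L/(v·dt) = 0.538923  →  δ = 0.4943

δ = 0.4943, a = -0.8320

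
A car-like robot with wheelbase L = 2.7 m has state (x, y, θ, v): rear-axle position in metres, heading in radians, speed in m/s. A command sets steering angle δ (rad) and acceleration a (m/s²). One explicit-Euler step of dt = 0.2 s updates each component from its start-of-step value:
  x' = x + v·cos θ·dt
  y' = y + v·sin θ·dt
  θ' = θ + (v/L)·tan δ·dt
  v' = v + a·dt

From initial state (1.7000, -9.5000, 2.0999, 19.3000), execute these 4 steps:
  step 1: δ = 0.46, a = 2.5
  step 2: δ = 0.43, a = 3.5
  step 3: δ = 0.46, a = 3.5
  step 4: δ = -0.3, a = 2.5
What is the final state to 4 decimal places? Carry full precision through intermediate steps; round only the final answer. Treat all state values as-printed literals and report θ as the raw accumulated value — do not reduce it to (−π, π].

after step 1 (δ=0.46, a=2.5): (-0.248373, -6.167817, 2.808208, 19.800000)
after step 2 (δ=0.43, a=3.5): (-3.990336, -4.871935, 3.480852, 20.500000)
after step 3 (δ=0.46, a=3.5): (-7.856641, -6.236370, 4.233201, 21.200000)
after step 4 (δ=-0.3, a=2.5): (-9.811532, -9.998817, 3.747428, 21.700000)

(-9.8115, -9.9988, 3.7474, 21.7000)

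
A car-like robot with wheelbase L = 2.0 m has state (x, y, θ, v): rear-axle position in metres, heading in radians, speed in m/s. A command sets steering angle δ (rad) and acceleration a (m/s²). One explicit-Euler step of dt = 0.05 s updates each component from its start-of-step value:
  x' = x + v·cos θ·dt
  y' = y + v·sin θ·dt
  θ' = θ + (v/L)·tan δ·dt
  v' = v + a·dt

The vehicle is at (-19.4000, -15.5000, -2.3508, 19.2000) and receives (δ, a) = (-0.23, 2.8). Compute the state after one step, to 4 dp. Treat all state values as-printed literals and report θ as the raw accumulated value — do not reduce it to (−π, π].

(-20.0752, -16.1825, -2.4632, 19.3400)

x' = -19.4000 + 19.2000·cos(-2.3508)·0.05 = -20.0752
y' = -15.5000 + 19.2000·sin(-2.3508)·0.05 = -16.1825
θ' = -2.3508 + (19.2000/2.0)·tan(-0.23)·0.05 = -2.4632
v' = 19.2000 + 2.8000·0.05 = 19.3400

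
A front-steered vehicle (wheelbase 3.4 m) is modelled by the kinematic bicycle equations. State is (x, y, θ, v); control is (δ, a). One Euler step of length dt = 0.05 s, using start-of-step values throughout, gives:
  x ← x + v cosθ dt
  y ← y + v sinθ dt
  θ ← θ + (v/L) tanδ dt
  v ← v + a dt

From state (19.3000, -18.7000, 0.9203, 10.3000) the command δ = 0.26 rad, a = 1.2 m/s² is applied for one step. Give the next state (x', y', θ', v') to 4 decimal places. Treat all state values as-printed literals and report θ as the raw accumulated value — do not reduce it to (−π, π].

(19.6119, -18.2902, 0.9606, 10.3600)

x' = 19.3000 + 10.3000·cos(0.9203)·0.05 = 19.6119
y' = -18.7000 + 10.3000·sin(0.9203)·0.05 = -18.2902
θ' = 0.9203 + (10.3000/3.4)·tan(0.26)·0.05 = 0.9606
v' = 10.3000 + 1.2000·0.05 = 10.3600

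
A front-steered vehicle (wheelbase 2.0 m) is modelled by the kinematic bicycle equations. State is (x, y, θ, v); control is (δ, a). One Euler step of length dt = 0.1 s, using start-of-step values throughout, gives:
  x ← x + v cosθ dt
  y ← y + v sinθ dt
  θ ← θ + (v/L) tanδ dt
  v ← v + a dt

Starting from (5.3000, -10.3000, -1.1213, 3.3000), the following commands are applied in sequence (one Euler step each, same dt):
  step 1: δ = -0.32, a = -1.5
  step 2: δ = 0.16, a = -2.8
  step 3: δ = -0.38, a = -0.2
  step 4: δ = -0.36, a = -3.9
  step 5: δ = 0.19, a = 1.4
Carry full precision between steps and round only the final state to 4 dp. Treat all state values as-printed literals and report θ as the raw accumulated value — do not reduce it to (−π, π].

after step 1 (δ=-0.32, a=-1.5): (5.443389, -10.597220, -1.175979, 3.150000)
after step 2 (δ=0.16, a=-2.8): (5.564550, -10.887986, -1.150562, 2.870000)
after step 3 (δ=-0.38, a=-0.2): (5.681639, -11.150015, -1.207878, 2.850000)
after step 4 (δ=-0.36, a=-3.9): (5.782815, -11.416451, -1.261515, 2.460000)
after step 5 (δ=0.19, a=1.4): (5.857691, -11.650779, -1.237860, 2.600000)

(5.8577, -11.6508, -1.2379, 2.6000)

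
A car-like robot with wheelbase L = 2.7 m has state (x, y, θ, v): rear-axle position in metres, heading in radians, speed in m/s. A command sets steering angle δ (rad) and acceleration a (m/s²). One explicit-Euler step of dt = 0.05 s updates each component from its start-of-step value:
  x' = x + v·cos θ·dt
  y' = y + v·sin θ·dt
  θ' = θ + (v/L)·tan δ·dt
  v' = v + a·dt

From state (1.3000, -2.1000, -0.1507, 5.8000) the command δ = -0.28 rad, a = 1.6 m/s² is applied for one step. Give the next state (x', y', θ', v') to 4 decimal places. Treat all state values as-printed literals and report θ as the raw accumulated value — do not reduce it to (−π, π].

(1.5867, -2.1435, -0.1816, 5.8800)

x' = 1.3000 + 5.8000·cos(-0.1507)·0.05 = 1.5867
y' = -2.1000 + 5.8000·sin(-0.1507)·0.05 = -2.1435
θ' = -0.1507 + (5.8000/2.7)·tan(-0.28)·0.05 = -0.1816
v' = 5.8000 + 1.6000·0.05 = 5.8800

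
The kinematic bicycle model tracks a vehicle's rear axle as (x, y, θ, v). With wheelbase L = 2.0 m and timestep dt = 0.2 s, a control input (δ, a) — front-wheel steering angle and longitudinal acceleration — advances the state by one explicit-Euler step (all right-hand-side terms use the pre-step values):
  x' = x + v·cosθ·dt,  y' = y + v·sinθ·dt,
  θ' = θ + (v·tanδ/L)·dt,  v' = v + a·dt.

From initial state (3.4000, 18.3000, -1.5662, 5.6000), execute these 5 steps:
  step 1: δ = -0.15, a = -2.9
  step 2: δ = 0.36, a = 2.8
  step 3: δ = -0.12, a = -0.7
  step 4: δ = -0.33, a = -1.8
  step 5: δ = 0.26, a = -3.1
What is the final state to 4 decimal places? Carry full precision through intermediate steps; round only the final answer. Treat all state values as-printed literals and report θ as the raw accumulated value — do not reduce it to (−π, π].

(3.3450, 12.9774, -1.5804, 4.4600)

after step 1 (δ=-0.15, a=-2.9): (3.405148, 17.180012, -1.650836, 5.020000)
after step 2 (δ=0.36, a=2.8): (3.324874, 16.179226, -1.461881, 5.580000)
after step 3 (δ=-0.12, a=-0.7): (3.446183, 15.069839, -1.529165, 5.440000)
after step 4 (δ=-0.33, a=-1.8): (3.491465, 13.982781, -1.715498, 5.080000)
after step 5 (δ=0.26, a=-3.1): (3.344960, 12.977400, -1.580359, 4.460000)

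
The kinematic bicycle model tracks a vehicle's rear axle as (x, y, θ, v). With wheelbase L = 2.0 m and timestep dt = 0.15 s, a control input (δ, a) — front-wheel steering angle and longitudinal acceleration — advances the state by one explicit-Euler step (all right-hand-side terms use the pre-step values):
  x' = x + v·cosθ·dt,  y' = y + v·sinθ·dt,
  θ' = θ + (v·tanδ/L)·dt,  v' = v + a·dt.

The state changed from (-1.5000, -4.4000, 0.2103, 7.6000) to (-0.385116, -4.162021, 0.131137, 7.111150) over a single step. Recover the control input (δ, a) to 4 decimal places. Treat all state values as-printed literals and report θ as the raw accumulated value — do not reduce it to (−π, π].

a = (v'−v)/dt = (-0.488850)/0.15 = -3.2590
Δθ = θ'−θ = -0.079163;  (v·dt/L) = 7.6000·0.15/2.0 = 0.570000
tan δ = Δθ·L/(v·dt) = -0.138882  →  δ = -0.1380

δ = -0.1380, a = -3.2590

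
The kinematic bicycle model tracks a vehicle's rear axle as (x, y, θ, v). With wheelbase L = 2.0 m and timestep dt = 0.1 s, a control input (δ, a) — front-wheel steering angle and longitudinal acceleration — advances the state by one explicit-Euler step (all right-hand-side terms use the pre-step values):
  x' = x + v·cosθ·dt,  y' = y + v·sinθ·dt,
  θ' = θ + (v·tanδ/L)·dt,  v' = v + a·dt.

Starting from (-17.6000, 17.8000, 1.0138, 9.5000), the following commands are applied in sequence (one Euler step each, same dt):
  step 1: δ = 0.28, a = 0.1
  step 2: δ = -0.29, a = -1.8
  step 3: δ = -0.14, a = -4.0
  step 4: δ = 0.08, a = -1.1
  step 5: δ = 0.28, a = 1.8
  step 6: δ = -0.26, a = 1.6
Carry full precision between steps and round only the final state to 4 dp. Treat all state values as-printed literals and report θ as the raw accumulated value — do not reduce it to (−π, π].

(-14.7913, 22.5226, 0.9857, 9.1600)

after step 1 (δ=0.28, a=0.1): (-17.097793, 18.606404, 1.150388, 9.510000)
after step 2 (δ=-0.29, a=-1.8): (-16.709659, 19.474594, 1.008493, 9.330000)
after step 3 (δ=-0.14, a=-4.0): (-16.212242, 20.263939, 0.942753, 8.930000)
after step 4 (δ=0.08, a=-1.1): (-15.687549, 20.986536, 0.978549, 8.820000)
after step 5 (δ=0.28, a=1.8): (-15.195193, 21.718321, 1.105361, 9.000000)
after step 6 (δ=-0.26, a=1.6): (-14.791262, 22.522585, 0.985651, 9.160000)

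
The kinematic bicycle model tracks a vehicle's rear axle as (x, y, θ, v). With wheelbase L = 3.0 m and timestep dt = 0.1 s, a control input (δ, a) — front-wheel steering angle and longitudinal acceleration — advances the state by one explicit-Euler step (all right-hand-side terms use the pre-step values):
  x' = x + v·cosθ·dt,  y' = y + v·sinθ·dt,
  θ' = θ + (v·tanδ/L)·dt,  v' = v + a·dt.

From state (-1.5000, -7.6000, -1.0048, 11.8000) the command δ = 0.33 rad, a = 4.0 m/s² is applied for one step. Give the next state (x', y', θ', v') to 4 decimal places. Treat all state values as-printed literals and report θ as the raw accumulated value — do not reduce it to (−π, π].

(-0.8672, -8.5960, -0.8701, 12.2000)

x' = -1.5000 + 11.8000·cos(-1.0048)·0.1 = -0.8672
y' = -7.6000 + 11.8000·sin(-1.0048)·0.1 = -8.5960
θ' = -1.0048 + (11.8000/3.0)·tan(0.33)·0.1 = -0.8701
v' = 11.8000 + 4.0000·0.1 = 12.2000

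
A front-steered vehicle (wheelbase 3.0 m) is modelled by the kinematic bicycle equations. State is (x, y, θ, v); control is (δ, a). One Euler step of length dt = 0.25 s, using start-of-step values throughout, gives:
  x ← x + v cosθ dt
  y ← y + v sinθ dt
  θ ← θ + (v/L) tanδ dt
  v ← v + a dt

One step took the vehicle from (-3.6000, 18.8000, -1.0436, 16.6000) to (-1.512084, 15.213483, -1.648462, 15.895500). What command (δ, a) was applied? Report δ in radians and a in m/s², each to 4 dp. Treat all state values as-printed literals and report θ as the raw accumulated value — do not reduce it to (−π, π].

δ = -0.4122, a = -2.8180

a = (v'−v)/dt = (-0.704500)/0.25 = -2.8180
Δθ = θ'−θ = -0.604862;  (v·dt/L) = 16.6000·0.25/3.0 = 1.383333
tan δ = Δθ·L/(v·dt) = -0.437250  →  δ = -0.4122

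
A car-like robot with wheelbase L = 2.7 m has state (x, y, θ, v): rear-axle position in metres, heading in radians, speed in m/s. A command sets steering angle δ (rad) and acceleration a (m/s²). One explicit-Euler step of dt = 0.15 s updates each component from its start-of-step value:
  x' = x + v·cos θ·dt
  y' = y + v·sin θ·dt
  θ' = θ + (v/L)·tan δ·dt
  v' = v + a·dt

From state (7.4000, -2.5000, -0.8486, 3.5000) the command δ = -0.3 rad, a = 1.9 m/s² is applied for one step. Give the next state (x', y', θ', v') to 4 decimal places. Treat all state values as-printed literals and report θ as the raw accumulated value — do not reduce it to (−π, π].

x' = 7.4000 + 3.5000·cos(-0.8486)·0.15 = 7.7470
y' = -2.5000 + 3.5000·sin(-0.8486)·0.15 = -2.8939
θ' = -0.8486 + (3.5000/2.7)·tan(-0.3)·0.15 = -0.9087
v' = 3.5000 + 1.9000·0.15 = 3.7850

(7.7470, -2.8939, -0.9087, 3.7850)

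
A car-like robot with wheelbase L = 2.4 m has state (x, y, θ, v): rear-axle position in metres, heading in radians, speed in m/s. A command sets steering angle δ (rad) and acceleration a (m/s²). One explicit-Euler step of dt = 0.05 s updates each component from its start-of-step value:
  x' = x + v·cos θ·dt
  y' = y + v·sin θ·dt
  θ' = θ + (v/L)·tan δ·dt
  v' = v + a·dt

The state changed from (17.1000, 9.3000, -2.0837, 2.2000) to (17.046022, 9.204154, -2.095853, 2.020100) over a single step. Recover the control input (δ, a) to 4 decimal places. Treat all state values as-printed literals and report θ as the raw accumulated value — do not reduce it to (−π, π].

a = (v'−v)/dt = (-0.179900)/0.05 = -3.5980
Δθ = θ'−θ = -0.012153;  (v·dt/L) = 2.2000·0.05/2.4 = 0.045833
tan δ = Δθ·L/(v·dt) = -0.265156  →  δ = -0.2592

δ = -0.2592, a = -3.5980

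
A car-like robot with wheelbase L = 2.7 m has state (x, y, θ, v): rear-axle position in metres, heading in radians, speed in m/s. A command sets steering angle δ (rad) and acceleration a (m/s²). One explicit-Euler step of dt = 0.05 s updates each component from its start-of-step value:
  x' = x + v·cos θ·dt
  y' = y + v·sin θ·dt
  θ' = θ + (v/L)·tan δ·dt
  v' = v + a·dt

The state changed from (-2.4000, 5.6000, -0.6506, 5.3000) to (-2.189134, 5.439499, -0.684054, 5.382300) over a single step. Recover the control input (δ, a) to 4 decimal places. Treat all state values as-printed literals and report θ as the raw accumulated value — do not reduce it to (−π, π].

a = (v'−v)/dt = (0.082300)/0.05 = 1.6460
Δθ = θ'−θ = -0.033454;  (v·dt/L) = 5.3000·0.05/2.7 = 0.098148
tan δ = Δθ·L/(v·dt) = -0.340852  →  δ = -0.3285

δ = -0.3285, a = 1.6460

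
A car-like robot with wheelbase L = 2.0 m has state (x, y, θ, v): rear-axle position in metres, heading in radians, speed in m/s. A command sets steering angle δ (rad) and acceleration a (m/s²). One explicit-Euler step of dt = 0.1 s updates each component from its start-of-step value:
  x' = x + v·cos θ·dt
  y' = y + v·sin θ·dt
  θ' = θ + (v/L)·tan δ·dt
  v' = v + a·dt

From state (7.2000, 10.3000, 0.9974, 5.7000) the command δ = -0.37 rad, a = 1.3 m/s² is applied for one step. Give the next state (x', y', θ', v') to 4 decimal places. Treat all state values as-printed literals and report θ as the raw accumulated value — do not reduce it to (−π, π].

x' = 7.2000 + 5.7000·cos(0.9974)·0.1 = 7.5092
y' = 10.3000 + 5.7000·sin(0.9974)·0.1 = 10.7788
θ' = 0.9974 + (5.7000/2.0)·tan(-0.37)·0.1 = 0.8869
v' = 5.7000 + 1.3000·0.1 = 5.8300

(7.5092, 10.7788, 0.8869, 5.8300)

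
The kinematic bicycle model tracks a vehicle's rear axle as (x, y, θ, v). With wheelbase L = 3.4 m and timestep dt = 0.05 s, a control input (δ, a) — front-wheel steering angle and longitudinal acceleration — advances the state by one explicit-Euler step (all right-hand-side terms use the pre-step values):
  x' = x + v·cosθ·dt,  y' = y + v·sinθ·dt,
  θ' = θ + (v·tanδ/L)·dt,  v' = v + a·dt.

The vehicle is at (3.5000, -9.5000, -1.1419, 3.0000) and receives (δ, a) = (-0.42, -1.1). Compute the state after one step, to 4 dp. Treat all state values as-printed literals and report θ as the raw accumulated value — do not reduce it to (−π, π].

x' = 3.5000 + 3.0000·cos(-1.1419)·0.05 = 3.5624
y' = -9.5000 + 3.0000·sin(-1.1419)·0.05 = -9.6364
θ' = -1.1419 + (3.0000/3.4)·tan(-0.42)·0.05 = -1.1616
v' = 3.0000 − 1.1000·0.05 = 2.9450

(3.5624, -9.6364, -1.1616, 2.9450)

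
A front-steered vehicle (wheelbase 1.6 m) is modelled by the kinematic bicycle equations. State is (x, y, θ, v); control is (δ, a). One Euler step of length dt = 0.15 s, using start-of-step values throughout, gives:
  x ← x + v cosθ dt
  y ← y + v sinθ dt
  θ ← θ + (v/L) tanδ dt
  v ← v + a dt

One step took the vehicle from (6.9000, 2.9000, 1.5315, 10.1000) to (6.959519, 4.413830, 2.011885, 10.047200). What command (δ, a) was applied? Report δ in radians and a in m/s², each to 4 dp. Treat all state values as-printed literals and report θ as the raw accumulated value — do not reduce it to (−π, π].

δ = 0.4695, a = -0.3520

a = (v'−v)/dt = (-0.052800)/0.15 = -0.3520
Δθ = θ'−θ = 0.480385;  (v·dt/L) = 10.1000·0.15/1.6 = 0.946875
tan δ = Δθ·L/(v·dt) = 0.507337  →  δ = 0.4695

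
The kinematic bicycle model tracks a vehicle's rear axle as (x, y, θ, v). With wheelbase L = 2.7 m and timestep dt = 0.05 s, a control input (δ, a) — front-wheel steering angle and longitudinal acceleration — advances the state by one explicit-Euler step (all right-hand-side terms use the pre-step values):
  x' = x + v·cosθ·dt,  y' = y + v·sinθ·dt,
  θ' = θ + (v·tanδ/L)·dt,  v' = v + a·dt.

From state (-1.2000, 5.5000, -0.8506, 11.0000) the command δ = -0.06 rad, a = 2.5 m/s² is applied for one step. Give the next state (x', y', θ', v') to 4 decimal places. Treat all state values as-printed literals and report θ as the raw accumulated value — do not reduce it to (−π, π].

(-0.8373, 5.0866, -0.8628, 11.1250)

x' = -1.2000 + 11.0000·cos(-0.8506)·0.05 = -0.8373
y' = 5.5000 + 11.0000·sin(-0.8506)·0.05 = 5.0866
θ' = -0.8506 + (11.0000/2.7)·tan(-0.06)·0.05 = -0.8628
v' = 11.0000 + 2.5000·0.05 = 11.1250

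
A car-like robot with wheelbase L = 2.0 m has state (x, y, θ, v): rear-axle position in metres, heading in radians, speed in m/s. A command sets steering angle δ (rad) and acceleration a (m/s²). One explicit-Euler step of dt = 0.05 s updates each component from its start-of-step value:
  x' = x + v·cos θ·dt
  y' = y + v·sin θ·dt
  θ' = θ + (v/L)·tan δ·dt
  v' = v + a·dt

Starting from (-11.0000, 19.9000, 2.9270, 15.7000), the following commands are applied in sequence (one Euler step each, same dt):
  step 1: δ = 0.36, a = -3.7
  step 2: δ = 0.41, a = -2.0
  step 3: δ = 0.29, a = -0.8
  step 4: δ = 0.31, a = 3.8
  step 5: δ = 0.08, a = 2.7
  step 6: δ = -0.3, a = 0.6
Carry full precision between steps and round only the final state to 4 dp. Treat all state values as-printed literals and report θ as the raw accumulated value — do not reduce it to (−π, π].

after step 1 (δ=0.36, a=-3.7): (-11.766995, 20.067165, 3.074738, 15.515000)
after step 2 (δ=0.41, a=-2.0): (-12.541012, 20.118989, 3.243321, 15.415000)
after step 3 (δ=0.29, a=-0.8): (-13.307777, 20.040717, 3.358322, 15.375000)
after step 4 (δ=0.31, a=3.8): (-14.058543, 19.875408, 3.481447, 15.565000)
after step 5 (δ=0.08, a=2.7): (-14.792279, 19.615979, 3.512644, 15.700000)
after step 6 (δ=-0.3, a=0.6): (-15.523858, 19.331341, 3.391230, 15.730000)

(-15.5239, 19.3313, 3.3912, 15.7300)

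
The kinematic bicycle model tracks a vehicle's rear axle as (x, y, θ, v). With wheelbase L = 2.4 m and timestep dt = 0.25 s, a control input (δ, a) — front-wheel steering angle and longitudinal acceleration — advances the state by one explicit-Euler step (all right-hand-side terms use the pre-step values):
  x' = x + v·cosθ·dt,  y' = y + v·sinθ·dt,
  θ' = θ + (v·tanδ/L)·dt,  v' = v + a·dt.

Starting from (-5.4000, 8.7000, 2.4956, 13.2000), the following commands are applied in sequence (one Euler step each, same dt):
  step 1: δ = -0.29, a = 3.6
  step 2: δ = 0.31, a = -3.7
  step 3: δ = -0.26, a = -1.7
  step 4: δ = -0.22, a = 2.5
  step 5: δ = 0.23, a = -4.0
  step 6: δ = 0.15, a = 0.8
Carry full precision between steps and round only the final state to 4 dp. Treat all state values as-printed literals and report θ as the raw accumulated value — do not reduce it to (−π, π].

after step 1 (δ=-0.29, a=3.6): (-8.035059, 10.686572, 2.085282, 14.100000)
after step 2 (δ=0.31, a=-3.7): (-9.769667, 13.755245, 2.555763, 13.175000)
after step 3 (δ=-0.26, a=-1.7): (-12.514197, 15.576328, 2.190677, 12.750000)
after step 4 (δ=-0.22, a=2.5): (-14.365936, 18.170788, 1.893682, 13.375000)
after step 5 (δ=0.23, a=-4.0): (-15.426923, 21.341745, 2.219897, 12.375000)
after step 6 (δ=0.15, a=0.8): (-17.297004, 23.806311, 2.414720, 12.575000)

(-17.2970, 23.8063, 2.4147, 12.5750)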